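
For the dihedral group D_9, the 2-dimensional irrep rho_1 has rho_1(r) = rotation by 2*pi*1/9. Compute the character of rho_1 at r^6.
chi_{rho_1}(r^6) = 2*cos(2*pi*1*6/9) = -1

Working: rho_1(r^6) is rotation by angle 2*pi*1*6/9, whose trace is 2*cos(2*pi*1*6/9) = -1.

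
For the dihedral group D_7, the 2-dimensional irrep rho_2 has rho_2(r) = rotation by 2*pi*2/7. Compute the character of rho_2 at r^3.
chi_{rho_2}(r^3) = 2*cos(2*pi*2*3/7) = 2*cos(2*pi/7)

Proof sketch: rho_2(r^3) is rotation by angle 2*pi*2*3/7, whose trace is 2*cos(2*pi*2*3/7) = 2*cos(2*pi/7).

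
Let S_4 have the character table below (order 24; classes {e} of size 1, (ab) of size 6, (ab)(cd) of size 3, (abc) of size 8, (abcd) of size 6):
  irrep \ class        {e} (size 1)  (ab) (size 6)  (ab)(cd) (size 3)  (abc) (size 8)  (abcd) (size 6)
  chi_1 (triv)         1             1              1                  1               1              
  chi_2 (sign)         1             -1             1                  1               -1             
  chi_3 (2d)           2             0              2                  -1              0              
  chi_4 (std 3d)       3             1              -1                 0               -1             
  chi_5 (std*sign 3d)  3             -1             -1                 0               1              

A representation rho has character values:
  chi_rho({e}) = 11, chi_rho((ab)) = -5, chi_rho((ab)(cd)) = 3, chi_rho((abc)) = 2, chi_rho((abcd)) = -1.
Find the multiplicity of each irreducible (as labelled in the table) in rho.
Multiplicities: chi_1: 0, chi_2: 3, chi_3: 1, chi_4: 0, chi_5: 2.

Argument: Use <chi_rho, chi> = (1/|G|) sum_C |C| * chi_rho(C) * conj(chi(C)) with |G| = 24 for each irreducible chi in the table:
  <chi_rho, chi_1> = (1/24)[1*(11)*conj(1) + 6*(-5)*conj(1) + 3*(3)*conj(1) + 8*(2)*conj(1) + 6*(-1)*conj(1)]
      = (1/24)[(11) + (-30) + (9) + (16) + (-6)] = 0/24 = 0
  <chi_rho, chi_2> = (1/24)[1*(11)*conj(1) + 6*(-5)*conj(-1) + 3*(3)*conj(1) + 8*(2)*conj(1) + 6*(-1)*conj(-1)]
      = (1/24)[(11) + (30) + (9) + (16) + (6)] = 72/24 = 3
  <chi_rho, chi_3> = (1/24)[1*(11)*conj(2) + 6*(-5)*conj(0) + 3*(3)*conj(2) + 8*(2)*conj(-1) + 6*(-1)*conj(0)]
      = (1/24)[(22) + (0) + (18) + (-16) + (0)] = 24/24 = 1
  <chi_rho, chi_4> = (1/24)[1*(11)*conj(3) + 6*(-5)*conj(1) + 3*(3)*conj(-1) + 8*(2)*conj(0) + 6*(-1)*conj(-1)]
      = (1/24)[(33) + (-30) + (-9) + (0) + (6)] = 0/24 = 0
  <chi_rho, chi_5> = (1/24)[1*(11)*conj(3) + 6*(-5)*conj(-1) + 3*(3)*conj(-1) + 8*(2)*conj(0) + 6*(-1)*conj(1)]
      = (1/24)[(33) + (30) + (-9) + (0) + (-6)] = 48/24 = 2
Dimension check: dim(rho) = sum (mult * dim) = 0*1 + 3*1 + 1*2 + 0*3 + 2*3 = 11 = chi_rho(e) = 11.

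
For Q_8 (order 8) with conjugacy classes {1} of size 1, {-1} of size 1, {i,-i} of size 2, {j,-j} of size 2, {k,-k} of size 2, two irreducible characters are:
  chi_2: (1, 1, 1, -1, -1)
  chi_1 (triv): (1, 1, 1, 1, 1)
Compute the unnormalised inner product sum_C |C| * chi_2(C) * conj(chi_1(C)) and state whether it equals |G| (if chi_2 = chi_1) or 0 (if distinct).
Sum = 0; so <chi_2, chi_1> = 0 (distinct irreducibles are orthogonal).

Compute term by term over conjugacy classes (|C| * chi_2(C) * conj(chi_1(C))):
  1*(1)*conj(1) + 1*(1)*conj(1) + 2*(1)*conj(1) + 2*(-1)*conj(1) + 2*(-1)*conj(1)
  = (1) + (1) + (2) + (-2) + (-2)
  = 0.
Dividing by |G| = 8 gives 0/8 = 0, matching the row-orthogonality relation <chi_2, chi_1> = [chi_2 = chi_1].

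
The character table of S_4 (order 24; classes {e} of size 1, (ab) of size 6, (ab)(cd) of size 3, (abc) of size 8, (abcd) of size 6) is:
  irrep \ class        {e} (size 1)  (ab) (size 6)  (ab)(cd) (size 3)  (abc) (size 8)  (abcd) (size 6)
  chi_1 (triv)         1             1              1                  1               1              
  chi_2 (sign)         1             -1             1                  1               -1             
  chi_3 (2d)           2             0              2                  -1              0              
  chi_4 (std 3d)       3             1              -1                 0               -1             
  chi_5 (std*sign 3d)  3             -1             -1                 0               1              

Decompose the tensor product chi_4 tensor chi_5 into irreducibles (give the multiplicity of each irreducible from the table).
chi_4 tensor chi_5 = chi_2 + chi_3 + chi_4 + chi_5 (all other irreducibles have multiplicity 0).

Reasoning: The character of a tensor product is the pointwise product (chi_4 * chi_5)(C) = chi_4(C) * chi_5(C):
  {e}: (3)*(3), (ab): (1)*(-1), (ab)(cd): (-1)*(-1), (abc): (0)*(0), (abcd): (-1)*(1)
so (chi_4 * chi_5) takes values
  {e} -> 9, (ab) -> -1, (ab)(cd) -> 1, (abc) -> 0, (abcd) -> -1.
Now take the inner product of this character with each irreducible chi from the table, <chi_4*chi_5, chi> = (1/24) sum_C |C| (chi_4*chi_5)(C) conj(chi(C)):
  <chi_4*chi_5, chi_1> = (1/24)[1*(9)*conj(1) + 6*(-1)*conj(1) + 3*(1)*conj(1) + 8*(0)*conj(1) + 6*(-1)*conj(1)]
      = (1/24)[(9) + (-6) + (3) + (0) + (-6)] = 0/24 = 0
  <chi_4*chi_5, chi_2> = (1/24)[1*(9)*conj(1) + 6*(-1)*conj(-1) + 3*(1)*conj(1) + 8*(0)*conj(1) + 6*(-1)*conj(-1)]
      = (1/24)[(9) + (6) + (3) + (0) + (6)] = 24/24 = 1
  <chi_4*chi_5, chi_3> = (1/24)[1*(9)*conj(2) + 6*(-1)*conj(0) + 3*(1)*conj(2) + 8*(0)*conj(-1) + 6*(-1)*conj(0)]
      = (1/24)[(18) + (0) + (6) + (0) + (0)] = 24/24 = 1
  <chi_4*chi_5, chi_4> = (1/24)[1*(9)*conj(3) + 6*(-1)*conj(1) + 3*(1)*conj(-1) + 8*(0)*conj(0) + 6*(-1)*conj(-1)]
      = (1/24)[(27) + (-6) + (-3) + (0) + (6)] = 24/24 = 1
  <chi_4*chi_5, chi_5> = (1/24)[1*(9)*conj(3) + 6*(-1)*conj(-1) + 3*(1)*conj(-1) + 8*(0)*conj(0) + 6*(-1)*conj(1)]
      = (1/24)[(27) + (6) + (-3) + (0) + (-6)] = 24/24 = 1
Hence the multiplicities are chi_2: 1, chi_3: 1, chi_4: 1, chi_5: 1. Dimension check: dim(chi_4)*dim(chi_5) = 3*3 = 9 and sum (mult * dim) = 1*1 + 1*2 + 1*3 + 1*3 = 9.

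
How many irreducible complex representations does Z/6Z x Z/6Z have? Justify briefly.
36

Derivation: The number of irreducible complex representations of a finite group equals its number of conjugacy classes. Z/6Z x Z/6Z is abelian of order 36, so every element is its own conjugacy class: 36 classes, so Z/6Z x Z/6Z (order 36) has exactly 36 irreducible complex representations.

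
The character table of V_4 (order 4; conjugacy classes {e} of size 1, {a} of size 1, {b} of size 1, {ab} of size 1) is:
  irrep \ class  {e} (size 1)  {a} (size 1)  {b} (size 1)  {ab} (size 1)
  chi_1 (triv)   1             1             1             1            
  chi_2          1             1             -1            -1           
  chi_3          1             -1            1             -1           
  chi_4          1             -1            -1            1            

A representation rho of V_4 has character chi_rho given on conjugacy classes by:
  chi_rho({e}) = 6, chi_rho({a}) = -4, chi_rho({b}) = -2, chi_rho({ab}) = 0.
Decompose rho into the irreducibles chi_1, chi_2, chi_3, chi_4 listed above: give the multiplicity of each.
Multiplicities: chi_1: 0, chi_2: 1, chi_3: 2, chi_4: 3.

Argument: Use <chi_rho, chi> = (1/|G|) sum_C |C| * chi_rho(C) * conj(chi(C)) with |G| = 4 for each irreducible chi in the table:
  <chi_rho, chi_1> = (1/4)[1*(6)*conj(1) + 1*(-4)*conj(1) + 1*(-2)*conj(1) + 1*(0)*conj(1)]
      = (1/4)[(6) + (-4) + (-2) + (0)] = 0/4 = 0
  <chi_rho, chi_2> = (1/4)[1*(6)*conj(1) + 1*(-4)*conj(1) + 1*(-2)*conj(-1) + 1*(0)*conj(-1)]
      = (1/4)[(6) + (-4) + (2) + (0)] = 4/4 = 1
  <chi_rho, chi_3> = (1/4)[1*(6)*conj(1) + 1*(-4)*conj(-1) + 1*(-2)*conj(1) + 1*(0)*conj(-1)]
      = (1/4)[(6) + (4) + (-2) + (0)] = 8/4 = 2
  <chi_rho, chi_4> = (1/4)[1*(6)*conj(1) + 1*(-4)*conj(-1) + 1*(-2)*conj(-1) + 1*(0)*conj(1)]
      = (1/4)[(6) + (4) + (2) + (0)] = 12/4 = 3
Dimension check: dim(rho) = sum (mult * dim) = 0*1 + 1*1 + 2*1 + 3*1 = 6 = chi_rho(e) = 6.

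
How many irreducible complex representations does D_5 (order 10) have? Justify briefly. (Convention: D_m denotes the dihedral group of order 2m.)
4

Justification: The number of irreducible complex representations of a finite group equals its number of conjugacy classes. D_5 has 4 conjugacy classes ((n+3)/2 for n odd), so D_5 (order 10) has exactly 4 irreducible complex representations.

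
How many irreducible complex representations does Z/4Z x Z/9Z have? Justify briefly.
36

Argument: The number of irreducible complex representations of a finite group equals its number of conjugacy classes. Z/4Z x Z/9Z is abelian of order 36, so every element is its own conjugacy class: 36 classes, so Z/4Z x Z/9Z (order 36) has exactly 36 irreducible complex representations.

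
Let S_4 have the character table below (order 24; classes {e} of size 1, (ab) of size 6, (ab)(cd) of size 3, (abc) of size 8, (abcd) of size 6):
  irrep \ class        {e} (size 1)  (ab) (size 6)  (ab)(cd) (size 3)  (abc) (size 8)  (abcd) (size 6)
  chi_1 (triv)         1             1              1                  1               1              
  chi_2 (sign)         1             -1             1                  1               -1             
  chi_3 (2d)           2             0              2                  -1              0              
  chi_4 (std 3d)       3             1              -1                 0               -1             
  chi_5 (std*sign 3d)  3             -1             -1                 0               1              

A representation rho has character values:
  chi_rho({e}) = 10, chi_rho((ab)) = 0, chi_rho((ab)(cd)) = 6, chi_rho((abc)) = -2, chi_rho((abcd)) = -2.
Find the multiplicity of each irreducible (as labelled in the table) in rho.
Multiplicities: chi_1: 0, chi_2: 1, chi_3: 3, chi_4: 1, chi_5: 0.

Explanation: Use <chi_rho, chi> = (1/|G|) sum_C |C| * chi_rho(C) * conj(chi(C)) with |G| = 24 for each irreducible chi in the table:
  <chi_rho, chi_1> = (1/24)[1*(10)*conj(1) + 6*(0)*conj(1) + 3*(6)*conj(1) + 8*(-2)*conj(1) + 6*(-2)*conj(1)]
      = (1/24)[(10) + (0) + (18) + (-16) + (-12)] = 0/24 = 0
  <chi_rho, chi_2> = (1/24)[1*(10)*conj(1) + 6*(0)*conj(-1) + 3*(6)*conj(1) + 8*(-2)*conj(1) + 6*(-2)*conj(-1)]
      = (1/24)[(10) + (0) + (18) + (-16) + (12)] = 24/24 = 1
  <chi_rho, chi_3> = (1/24)[1*(10)*conj(2) + 6*(0)*conj(0) + 3*(6)*conj(2) + 8*(-2)*conj(-1) + 6*(-2)*conj(0)]
      = (1/24)[(20) + (0) + (36) + (16) + (0)] = 72/24 = 3
  <chi_rho, chi_4> = (1/24)[1*(10)*conj(3) + 6*(0)*conj(1) + 3*(6)*conj(-1) + 8*(-2)*conj(0) + 6*(-2)*conj(-1)]
      = (1/24)[(30) + (0) + (-18) + (0) + (12)] = 24/24 = 1
  <chi_rho, chi_5> = (1/24)[1*(10)*conj(3) + 6*(0)*conj(-1) + 3*(6)*conj(-1) + 8*(-2)*conj(0) + 6*(-2)*conj(1)]
      = (1/24)[(30) + (0) + (-18) + (0) + (-12)] = 0/24 = 0
Dimension check: dim(rho) = sum (mult * dim) = 0*1 + 1*1 + 3*2 + 1*3 + 0*3 = 10 = chi_rho(e) = 10.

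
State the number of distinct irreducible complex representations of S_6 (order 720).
11

Solution. The number of irreducible complex representations of a finite group equals its number of conjugacy classes. Conjugacy classes in S_6 correspond to cycle types, i.e. partitions of 6; there are p(6) = 11 of them, so S_6 (order 720) has exactly 11 irreducible complex representations.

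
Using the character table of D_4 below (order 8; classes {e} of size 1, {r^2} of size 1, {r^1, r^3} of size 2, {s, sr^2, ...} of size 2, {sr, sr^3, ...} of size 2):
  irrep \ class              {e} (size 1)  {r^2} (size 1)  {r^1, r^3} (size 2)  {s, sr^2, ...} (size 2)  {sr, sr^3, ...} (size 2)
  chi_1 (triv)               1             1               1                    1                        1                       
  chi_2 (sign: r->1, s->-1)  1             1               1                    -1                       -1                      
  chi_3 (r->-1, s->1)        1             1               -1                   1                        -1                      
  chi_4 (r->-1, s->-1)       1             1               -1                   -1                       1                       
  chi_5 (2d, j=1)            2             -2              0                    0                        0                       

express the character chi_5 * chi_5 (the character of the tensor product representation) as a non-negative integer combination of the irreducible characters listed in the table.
chi_5 tensor chi_5 = chi_1 + chi_2 + chi_3 + chi_4 (all other irreducibles have multiplicity 0).

Derivation: The character of a tensor product is the pointwise product (chi_5 * chi_5)(C) = chi_5(C) * chi_5(C):
  {e}: (2)*(2), {r^2}: (-2)*(-2), {r^1, r^3}: (0)*(0), {s, sr^2, ...}: (0)*(0), {sr, sr^3, ...}: (0)*(0)
so (chi_5 * chi_5) takes values
  {e} -> 4, {r^2} -> 4, {r^1, r^3} -> 0, {s, sr^2, ...} -> 0, {sr, sr^3, ...} -> 0.
Now take the inner product of this character with each irreducible chi from the table, <chi_5*chi_5, chi> = (1/8) sum_C |C| (chi_5*chi_5)(C) conj(chi(C)):
  <chi_5*chi_5, chi_1> = (1/8)[1*(4)*conj(1) + 1*(4)*conj(1) + 2*(0)*conj(1) + 2*(0)*conj(1) + 2*(0)*conj(1)]
      = (1/8)[(4) + (4) + (0) + (0) + (0)] = 8/8 = 1
  <chi_5*chi_5, chi_2> = (1/8)[1*(4)*conj(1) + 1*(4)*conj(1) + 2*(0)*conj(1) + 2*(0)*conj(-1) + 2*(0)*conj(-1)]
      = (1/8)[(4) + (4) + (0) + (0) + (0)] = 8/8 = 1
  <chi_5*chi_5, chi_3> = (1/8)[1*(4)*conj(1) + 1*(4)*conj(1) + 2*(0)*conj(-1) + 2*(0)*conj(1) + 2*(0)*conj(-1)]
      = (1/8)[(4) + (4) + (0) + (0) + (0)] = 8/8 = 1
  <chi_5*chi_5, chi_4> = (1/8)[1*(4)*conj(1) + 1*(4)*conj(1) + 2*(0)*conj(-1) + 2*(0)*conj(-1) + 2*(0)*conj(1)]
      = (1/8)[(4) + (4) + (0) + (0) + (0)] = 8/8 = 1
  <chi_5*chi_5, chi_5> = (1/8)[1*(4)*conj(2) + 1*(4)*conj(-2) + 2*(0)*conj(0) + 2*(0)*conj(0) + 2*(0)*conj(0)]
      = (1/8)[(8) + (-8) + (0) + (0) + (0)] = 0/8 = 0
Hence the multiplicities are chi_1: 1, chi_2: 1, chi_3: 1, chi_4: 1. Dimension check: dim(chi_5)*dim(chi_5) = 2*2 = 4 and sum (mult * dim) = 1*1 + 1*1 + 1*1 + 1*1 = 4.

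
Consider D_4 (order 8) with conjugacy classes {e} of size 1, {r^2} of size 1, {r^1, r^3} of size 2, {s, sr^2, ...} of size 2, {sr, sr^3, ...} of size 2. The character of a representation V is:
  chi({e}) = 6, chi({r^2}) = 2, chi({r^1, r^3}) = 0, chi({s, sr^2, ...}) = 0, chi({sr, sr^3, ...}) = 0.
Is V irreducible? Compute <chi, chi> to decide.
Not irreducible (reducible): <chi, chi> = 5 > 1.

Solution. <chi, chi> = (1/|G|) sum_C |C| * |chi(C)|^2 = (1/8)[1*|6|^2 + 1*|2|^2 + 2*|0|^2 + 2*|0|^2 + 2*|0|^2]
  = (1/8)[(36) + (4) + (0) + (0) + (0)] = 40/8 = 5.
A character is irreducible iff <chi, chi> = 1, so this representation is reducible.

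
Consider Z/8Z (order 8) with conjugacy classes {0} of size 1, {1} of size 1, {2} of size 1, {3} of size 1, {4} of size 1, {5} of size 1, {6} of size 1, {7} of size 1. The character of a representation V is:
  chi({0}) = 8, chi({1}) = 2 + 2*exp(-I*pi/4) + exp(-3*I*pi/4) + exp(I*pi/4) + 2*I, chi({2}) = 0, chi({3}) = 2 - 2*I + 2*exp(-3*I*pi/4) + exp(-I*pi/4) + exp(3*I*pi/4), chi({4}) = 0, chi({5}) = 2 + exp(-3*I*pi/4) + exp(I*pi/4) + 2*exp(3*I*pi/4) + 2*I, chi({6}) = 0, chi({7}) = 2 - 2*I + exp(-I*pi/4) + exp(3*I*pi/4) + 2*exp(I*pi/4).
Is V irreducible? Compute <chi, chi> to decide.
Not irreducible (reducible): <chi, chi> = 14 > 1.

<chi, chi> = (1/|G|) sum_C |C| * |chi(C)|^2 = (1/8)[1*|8|^2 + 1*|2 + 2*exp(-I*pi/4) + exp(-3*I*pi/4) + exp(I*pi/4) + 2*I|^2 + 1*|0|^2 + 1*|2 - 2*I + 2*exp(-3*I*pi/4) + exp(-I*pi/4) + exp(3*I*pi/4)|^2 + 1*|0|^2 + 1*|2 + exp(-3*I*pi/4) + exp(I*pi/4) + 2*exp(3*I*pi/4) + 2*I|^2 + 1*|0|^2 + 1*|2 - 2*I + exp(-I*pi/4) + exp(3*I*pi/4) + 2*exp(I*pi/4)|^2]
  = (1/8)[(64) + (12) + (0) + (12) + (0) + (12) + (0) + (12)] = 112/8 = 14.
(Exp terms are combined using exp(i*s)*conj(exp(i*t)) = exp(i*(s-t)), and sums of them are collapsed using the identity that for every m > 1 the m distinct m-th roots of unity sum to 0, e.g. 1 + exp(2*I*pi/3) + exp(-2*I*pi/3) = 0.)
A character is irreducible iff <chi, chi> = 1, so this representation is reducible.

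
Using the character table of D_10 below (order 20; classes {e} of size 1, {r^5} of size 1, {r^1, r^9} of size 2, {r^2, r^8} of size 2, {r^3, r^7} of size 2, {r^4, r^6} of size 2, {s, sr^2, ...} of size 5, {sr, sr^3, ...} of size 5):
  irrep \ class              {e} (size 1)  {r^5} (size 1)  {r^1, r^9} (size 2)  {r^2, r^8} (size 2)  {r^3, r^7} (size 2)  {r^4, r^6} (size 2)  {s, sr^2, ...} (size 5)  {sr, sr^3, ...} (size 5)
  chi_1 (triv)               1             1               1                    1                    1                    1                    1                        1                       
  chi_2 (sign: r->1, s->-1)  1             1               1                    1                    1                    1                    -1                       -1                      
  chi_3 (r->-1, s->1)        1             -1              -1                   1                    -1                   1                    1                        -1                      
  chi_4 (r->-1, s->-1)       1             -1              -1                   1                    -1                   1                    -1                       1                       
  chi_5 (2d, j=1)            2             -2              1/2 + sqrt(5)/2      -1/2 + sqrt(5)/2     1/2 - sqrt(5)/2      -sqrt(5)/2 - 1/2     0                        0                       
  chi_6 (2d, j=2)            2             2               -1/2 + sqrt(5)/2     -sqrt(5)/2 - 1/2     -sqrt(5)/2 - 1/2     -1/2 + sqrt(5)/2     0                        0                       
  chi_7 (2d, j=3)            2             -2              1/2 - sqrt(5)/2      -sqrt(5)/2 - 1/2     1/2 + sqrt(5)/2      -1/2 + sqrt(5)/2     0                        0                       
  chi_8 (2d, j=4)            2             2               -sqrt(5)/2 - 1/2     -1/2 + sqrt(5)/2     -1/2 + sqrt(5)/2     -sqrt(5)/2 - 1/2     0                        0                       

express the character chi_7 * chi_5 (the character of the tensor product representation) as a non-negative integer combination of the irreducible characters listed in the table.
chi_7 tensor chi_5 = chi_6 + chi_8 (all other irreducibles have multiplicity 0).

Working: The character of a tensor product is the pointwise product (chi_7 * chi_5)(C) = chi_7(C) * chi_5(C):
  {e}: (2)*(2), {r^5}: (-2)*(-2), {r^1, r^9}: (1/2 - sqrt(5)/2)*(1/2 + sqrt(5)/2), {r^2, r^8}: (-sqrt(5)/2 - 1/2)*(-1/2 + sqrt(5)/2), {r^3, r^7}: (1/2 + sqrt(5)/2)*(1/2 - sqrt(5)/2), {r^4, r^6}: (-1/2 + sqrt(5)/2)*(-sqrt(5)/2 - 1/2), {s, sr^2, ...}: (0)*(0), {sr, sr^3, ...}: (0)*(0)
so (chi_7 * chi_5) takes values
  {e} -> 4, {r^5} -> 4, {r^1, r^9} -> -1, {r^2, r^8} -> -1, {r^3, r^7} -> -1, {r^4, r^6} -> -1, {s, sr^2, ...} -> 0, {sr, sr^3, ...} -> 0.
Now take the inner product of this character with each irreducible chi from the table, <chi_7*chi_5, chi> = (1/20) sum_C |C| (chi_7*chi_5)(C) conj(chi(C)):
  <chi_7*chi_5, chi_1> = (1/20)[1*(4)*conj(1) + 1*(4)*conj(1) + 2*(-1)*conj(1) + 2*(-1)*conj(1) + 2*(-1)*conj(1) + 2*(-1)*conj(1) + 5*(0)*conj(1) + 5*(0)*conj(1)]
      = (1/20)[(4) + (4) + (-2) + (-2) + (-2) + (-2) + (0) + (0)] = 0/20 = 0
  <chi_7*chi_5, chi_2> = (1/20)[1*(4)*conj(1) + 1*(4)*conj(1) + 2*(-1)*conj(1) + 2*(-1)*conj(1) + 2*(-1)*conj(1) + 2*(-1)*conj(1) + 5*(0)*conj(-1) + 5*(0)*conj(-1)]
      = (1/20)[(4) + (4) + (-2) + (-2) + (-2) + (-2) + (0) + (0)] = 0/20 = 0
  <chi_7*chi_5, chi_3> = (1/20)[1*(4)*conj(1) + 1*(4)*conj(-1) + 2*(-1)*conj(-1) + 2*(-1)*conj(1) + 2*(-1)*conj(-1) + 2*(-1)*conj(1) + 5*(0)*conj(1) + 5*(0)*conj(-1)]
      = (1/20)[(4) + (-4) + (2) + (-2) + (2) + (-2) + (0) + (0)] = 0/20 = 0
  <chi_7*chi_5, chi_4> = (1/20)[1*(4)*conj(1) + 1*(4)*conj(-1) + 2*(-1)*conj(-1) + 2*(-1)*conj(1) + 2*(-1)*conj(-1) + 2*(-1)*conj(1) + 5*(0)*conj(-1) + 5*(0)*conj(1)]
      = (1/20)[(4) + (-4) + (2) + (-2) + (2) + (-2) + (0) + (0)] = 0/20 = 0
  <chi_7*chi_5, chi_5> = (1/20)[1*(4)*conj(2) + 1*(4)*conj(-2) + 2*(-1)*conj(1/2 + sqrt(5)/2) + 2*(-1)*conj(-1/2 + sqrt(5)/2) + 2*(-1)*conj(1/2 - sqrt(5)/2) + 2*(-1)*conj(-sqrt(5)/2 - 1/2) + 5*(0)*conj(0) + 5*(0)*conj(0)]
      = (1/20)[(8) + (-8) + (-sqrt(5) - 1) + (1 - sqrt(5)) + (-1 + sqrt(5)) + (1 + sqrt(5)) + (0) + (0)] = 0/20 = 0
  <chi_7*chi_5, chi_6> = (1/20)[1*(4)*conj(2) + 1*(4)*conj(2) + 2*(-1)*conj(-1/2 + sqrt(5)/2) + 2*(-1)*conj(-sqrt(5)/2 - 1/2) + 2*(-1)*conj(-sqrt(5)/2 - 1/2) + 2*(-1)*conj(-1/2 + sqrt(5)/2) + 5*(0)*conj(0) + 5*(0)*conj(0)]
      = (1/20)[(8) + (8) + (1 - sqrt(5)) + (1 + sqrt(5)) + (1 + sqrt(5)) + (1 - sqrt(5)) + (0) + (0)] = 20/20 = 1
  <chi_7*chi_5, chi_7> = (1/20)[1*(4)*conj(2) + 1*(4)*conj(-2) + 2*(-1)*conj(1/2 - sqrt(5)/2) + 2*(-1)*conj(-sqrt(5)/2 - 1/2) + 2*(-1)*conj(1/2 + sqrt(5)/2) + 2*(-1)*conj(-1/2 + sqrt(5)/2) + 5*(0)*conj(0) + 5*(0)*conj(0)]
      = (1/20)[(8) + (-8) + (-1 + sqrt(5)) + (1 + sqrt(5)) + (-sqrt(5) - 1) + (1 - sqrt(5)) + (0) + (0)] = 0/20 = 0
  <chi_7*chi_5, chi_8> = (1/20)[1*(4)*conj(2) + 1*(4)*conj(2) + 2*(-1)*conj(-sqrt(5)/2 - 1/2) + 2*(-1)*conj(-1/2 + sqrt(5)/2) + 2*(-1)*conj(-1/2 + sqrt(5)/2) + 2*(-1)*conj(-sqrt(5)/2 - 1/2) + 5*(0)*conj(0) + 5*(0)*conj(0)]
      = (1/20)[(8) + (8) + (1 + sqrt(5)) + (1 - sqrt(5)) + (1 - sqrt(5)) + (1 + sqrt(5)) + (0) + (0)] = 20/20 = 1
Hence the multiplicities are chi_6: 1, chi_8: 1. Dimension check: dim(chi_7)*dim(chi_5) = 2*2 = 4 and sum (mult * dim) = 1*2 + 1*2 = 4.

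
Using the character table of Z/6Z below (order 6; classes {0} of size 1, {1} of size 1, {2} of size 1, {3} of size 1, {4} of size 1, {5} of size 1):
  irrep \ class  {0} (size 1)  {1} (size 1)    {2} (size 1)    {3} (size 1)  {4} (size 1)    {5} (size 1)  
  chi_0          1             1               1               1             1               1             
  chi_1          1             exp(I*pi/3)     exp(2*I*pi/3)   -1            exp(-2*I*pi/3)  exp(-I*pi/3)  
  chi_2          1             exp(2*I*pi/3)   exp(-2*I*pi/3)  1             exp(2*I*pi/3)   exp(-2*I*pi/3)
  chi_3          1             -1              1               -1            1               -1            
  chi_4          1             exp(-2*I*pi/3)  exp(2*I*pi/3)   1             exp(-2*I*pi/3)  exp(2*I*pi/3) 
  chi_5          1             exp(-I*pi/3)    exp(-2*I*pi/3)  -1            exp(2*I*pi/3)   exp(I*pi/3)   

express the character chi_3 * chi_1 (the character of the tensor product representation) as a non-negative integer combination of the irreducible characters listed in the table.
chi_3 tensor chi_1 = chi_4 (all other irreducibles have multiplicity 0).

Details: The character of a tensor product is the pointwise product (chi_3 * chi_1)(C) = chi_3(C) * chi_1(C):
  {0}: (1)*(1), {1}: (-1)*(exp(I*pi/3)), {2}: (1)*(exp(2*I*pi/3)), {3}: (-1)*(-1), {4}: (1)*(exp(-2*I*pi/3)), {5}: (-1)*(exp(-I*pi/3))
so (chi_3 * chi_1) takes values
  {0} -> 1, {1} -> -exp(I*pi/3), {2} -> exp(2*I*pi/3), {3} -> 1, {4} -> exp(-2*I*pi/3), {5} -> -exp(-I*pi/3).
Now take the inner product of this character with each irreducible chi from the table, <chi_3*chi_1, chi> = (1/6) sum_C |C| (chi_3*chi_1)(C) conj(chi(C)):
  <chi_3*chi_1, chi_0> = (1/6)[1*(1)*conj(1) + 1*(-exp(I*pi/3))*conj(1) + 1*(exp(2*I*pi/3))*conj(1) + 1*(1)*conj(1) + 1*(exp(-2*I*pi/3))*conj(1) + 1*(-exp(-I*pi/3))*conj(1)]
      = (1/6)[(1) + (-exp(I*pi/3)) + (exp(2*I*pi/3)) + (1) + (exp(-2*I*pi/3)) + (-exp(-I*pi/3))] = 0/6 = 0
  <chi_3*chi_1, chi_1> = (1/6)[1*(1)*conj(1) + 1*(-exp(I*pi/3))*conj(exp(I*pi/3)) + 1*(exp(2*I*pi/3))*conj(exp(2*I*pi/3)) + 1*(1)*conj(-1) + 1*(exp(-2*I*pi/3))*conj(exp(-2*I*pi/3)) + 1*(-exp(-I*pi/3))*conj(exp(-I*pi/3))]
      = (1/6)[(1) + (-1) + (1) + (-1) + (1) + (-1)] = 0/6 = 0
  <chi_3*chi_1, chi_2> = (1/6)[1*(1)*conj(1) + 1*(-exp(I*pi/3))*conj(exp(2*I*pi/3)) + 1*(exp(2*I*pi/3))*conj(exp(-2*I*pi/3)) + 1*(1)*conj(1) + 1*(exp(-2*I*pi/3))*conj(exp(2*I*pi/3)) + 1*(-exp(-I*pi/3))*conj(exp(-2*I*pi/3))]
      = (1/6)[(1) + (-exp(-I*pi/3)) + (exp(-2*I*pi/3)) + (1) + (exp(2*I*pi/3)) + (-exp(I*pi/3))] = 0/6 = 0
  <chi_3*chi_1, chi_3> = (1/6)[1*(1)*conj(1) + 1*(-exp(I*pi/3))*conj(-1) + 1*(exp(2*I*pi/3))*conj(1) + 1*(1)*conj(-1) + 1*(exp(-2*I*pi/3))*conj(1) + 1*(-exp(-I*pi/3))*conj(-1)]
      = (1/6)[(1) + (exp(I*pi/3)) + (exp(2*I*pi/3)) + (-1) + (exp(-2*I*pi/3)) + (exp(-I*pi/3))] = 0/6 = 0
  <chi_3*chi_1, chi_4> = (1/6)[1*(1)*conj(1) + 1*(-exp(I*pi/3))*conj(exp(-2*I*pi/3)) + 1*(exp(2*I*pi/3))*conj(exp(2*I*pi/3)) + 1*(1)*conj(1) + 1*(exp(-2*I*pi/3))*conj(exp(-2*I*pi/3)) + 1*(-exp(-I*pi/3))*conj(exp(2*I*pi/3))]
      = (1/6)[(1) + (1) + (1) + (1) + (1) + (1)] = 6/6 = 1
  <chi_3*chi_1, chi_5> = (1/6)[1*(1)*conj(1) + 1*(-exp(I*pi/3))*conj(exp(-I*pi/3)) + 1*(exp(2*I*pi/3))*conj(exp(-2*I*pi/3)) + 1*(1)*conj(-1) + 1*(exp(-2*I*pi/3))*conj(exp(2*I*pi/3)) + 1*(-exp(-I*pi/3))*conj(exp(I*pi/3))]
      = (1/6)[(1) + (-exp(2*I*pi/3)) + (exp(-2*I*pi/3)) + (-1) + (exp(2*I*pi/3)) + (-exp(-2*I*pi/3))] = 0/6 = 0
(Exp terms are combined using exp(i*s)*conj(exp(i*t)) = exp(i*(s-t)), and sums of them are collapsed using the identity that for every m > 1 the m distinct m-th roots of unity sum to 0, e.g. 1 + exp(2*I*pi/3) + exp(-2*I*pi/3) = 0.)
Hence the multiplicities are chi_4: 1. Dimension check: dim(chi_3)*dim(chi_1) = 1*1 = 1 and sum (mult * dim) = 1*1 = 1.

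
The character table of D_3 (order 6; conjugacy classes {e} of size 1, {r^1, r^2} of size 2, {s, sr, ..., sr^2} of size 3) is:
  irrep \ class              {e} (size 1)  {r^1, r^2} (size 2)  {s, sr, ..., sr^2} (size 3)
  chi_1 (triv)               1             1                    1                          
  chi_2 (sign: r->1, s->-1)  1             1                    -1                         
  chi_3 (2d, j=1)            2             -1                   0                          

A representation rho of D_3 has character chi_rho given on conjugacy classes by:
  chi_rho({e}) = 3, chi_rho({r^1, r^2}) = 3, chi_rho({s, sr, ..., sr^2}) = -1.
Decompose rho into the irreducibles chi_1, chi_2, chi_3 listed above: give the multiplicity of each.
Multiplicities: chi_1: 1, chi_2: 2, chi_3: 0.

Reasoning: Use <chi_rho, chi> = (1/|G|) sum_C |C| * chi_rho(C) * conj(chi(C)) with |G| = 6 for each irreducible chi in the table:
  <chi_rho, chi_1> = (1/6)[1*(3)*conj(1) + 2*(3)*conj(1) + 3*(-1)*conj(1)]
      = (1/6)[(3) + (6) + (-3)] = 6/6 = 1
  <chi_rho, chi_2> = (1/6)[1*(3)*conj(1) + 2*(3)*conj(1) + 3*(-1)*conj(-1)]
      = (1/6)[(3) + (6) + (3)] = 12/6 = 2
  <chi_rho, chi_3> = (1/6)[1*(3)*conj(2) + 2*(3)*conj(-1) + 3*(-1)*conj(0)]
      = (1/6)[(6) + (-6) + (0)] = 0/6 = 0
Dimension check: dim(rho) = sum (mult * dim) = 1*1 + 2*1 + 0*2 = 3 = chi_rho(e) = 3.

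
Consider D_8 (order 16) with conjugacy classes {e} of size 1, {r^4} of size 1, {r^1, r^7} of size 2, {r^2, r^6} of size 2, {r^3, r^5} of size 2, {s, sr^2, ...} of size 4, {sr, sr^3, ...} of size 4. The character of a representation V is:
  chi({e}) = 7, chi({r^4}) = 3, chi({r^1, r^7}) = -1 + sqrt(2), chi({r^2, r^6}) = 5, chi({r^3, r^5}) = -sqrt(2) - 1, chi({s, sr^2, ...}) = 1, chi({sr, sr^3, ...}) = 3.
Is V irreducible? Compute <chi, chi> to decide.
Not irreducible (reducible): <chi, chi> = 10 > 1.

Justification: <chi, chi> = (1/|G|) sum_C |C| * |chi(C)|^2 = (1/16)[1*|7|^2 + 1*|3|^2 + 2*|-1 + sqrt(2)|^2 + 2*|5|^2 + 2*|-sqrt(2) - 1|^2 + 4*|1|^2 + 4*|3|^2]
  = (1/16)[(49) + (9) + (6 - 4*sqrt(2)) + (50) + (4*sqrt(2) + 6) + (4) + (36)] = 160/16 = 10.
A character is irreducible iff <chi, chi> = 1, so this representation is reducible.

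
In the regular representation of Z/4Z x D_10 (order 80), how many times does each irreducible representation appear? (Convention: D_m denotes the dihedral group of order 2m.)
Each irreducible V_i of dimension d_i appears with multiplicity d_i, i.e. rho_reg = (direct sum over all irreducibles V_i) d_i V_i. The irreducible dimensions for Z/4Z x D_10 are 1, 1, 1, 1, 1, 1, 1, 1, 1, 1, 1, 1, 1, 1, 1, 1, 2, 2, 2, 2, 2, 2, 2, 2, 2, 2, 2, 2, 2, 2, 2, 2: 16 irreducibles of dimension 1, each with multiplicity 1; 16 irreducibles of dimension 2, each with multiplicity 2. Total dimension 16*1*1 + 16*2*2 = 80 = |G|.

Argument: General theorem: in the regular representation of a finite group G, each irreducible appears with multiplicity equal to its dimension. Check: dim(rho_reg) = sum d_i^2 = 1 + 1 + 1 + 1 + 1 + 1 + 1 + 1 + 1 + 1 + 1 + 1 + 1 + 1 + 1 + 1 + 4 + 4 + 4 + 4 + 4 + 4 + 4 + 4 + 4 + 4 + 4 + 4 + 4 + 4 + 4 + 4 = 80 = |G|.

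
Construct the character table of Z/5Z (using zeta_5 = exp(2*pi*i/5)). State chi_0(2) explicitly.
Character table of Z/5Z (irreps indexed chi_0,...,chi_4 with chi_k(m) = zeta_5^(k*m), zeta_5 = exp(2*pi*i/5)):
  irrep \ class  {0} (size 1)  {1} (size 1)    {2} (size 1)    {3} (size 1)    {4} (size 1)  
  chi_0          1             1               1               1               1             
  chi_1          1             exp(2*I*pi/5)   exp(4*I*pi/5)   exp(-4*I*pi/5)  exp(-2*I*pi/5)
  chi_2          1             exp(4*I*pi/5)   exp(-2*I*pi/5)  exp(2*I*pi/5)   exp(-4*I*pi/5)
  chi_3          1             exp(-4*I*pi/5)  exp(2*I*pi/5)   exp(-2*I*pi/5)  exp(4*I*pi/5) 
  chi_4          1             exp(-2*I*pi/5)  exp(-4*I*pi/5)  exp(4*I*pi/5)   exp(2*I*pi/5) 

Spot check: chi_0(2) = zeta_5^(0*2) = zeta_5^0 = 1.

Why: Z/5Z is abelian, so all 5 irreducible complex representations are 1-dimensional. They are given by chi_k(m) = zeta_5^(k*m) for k = 0,...,4. Row orthogonality: sum_m chi_k(m) conj(chi_l(m)) = 5 * [k = l].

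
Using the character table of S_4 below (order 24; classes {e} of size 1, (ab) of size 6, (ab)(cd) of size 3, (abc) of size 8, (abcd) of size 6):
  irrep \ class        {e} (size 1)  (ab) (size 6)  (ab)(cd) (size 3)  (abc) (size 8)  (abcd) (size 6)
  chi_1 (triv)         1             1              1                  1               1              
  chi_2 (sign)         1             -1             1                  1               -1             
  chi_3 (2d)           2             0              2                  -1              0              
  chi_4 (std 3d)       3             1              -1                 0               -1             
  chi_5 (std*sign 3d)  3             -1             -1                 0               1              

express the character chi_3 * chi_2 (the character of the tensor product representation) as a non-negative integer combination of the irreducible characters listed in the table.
chi_3 tensor chi_2 = chi_3 (all other irreducibles have multiplicity 0).

Solution. The character of a tensor product is the pointwise product (chi_3 * chi_2)(C) = chi_3(C) * chi_2(C):
  {e}: (2)*(1), (ab): (0)*(-1), (ab)(cd): (2)*(1), (abc): (-1)*(1), (abcd): (0)*(-1)
so (chi_3 * chi_2) takes values
  {e} -> 2, (ab) -> 0, (ab)(cd) -> 2, (abc) -> -1, (abcd) -> 0.
Now take the inner product of this character with each irreducible chi from the table, <chi_3*chi_2, chi> = (1/24) sum_C |C| (chi_3*chi_2)(C) conj(chi(C)):
  <chi_3*chi_2, chi_1> = (1/24)[1*(2)*conj(1) + 6*(0)*conj(1) + 3*(2)*conj(1) + 8*(-1)*conj(1) + 6*(0)*conj(1)]
      = (1/24)[(2) + (0) + (6) + (-8) + (0)] = 0/24 = 0
  <chi_3*chi_2, chi_2> = (1/24)[1*(2)*conj(1) + 6*(0)*conj(-1) + 3*(2)*conj(1) + 8*(-1)*conj(1) + 6*(0)*conj(-1)]
      = (1/24)[(2) + (0) + (6) + (-8) + (0)] = 0/24 = 0
  <chi_3*chi_2, chi_3> = (1/24)[1*(2)*conj(2) + 6*(0)*conj(0) + 3*(2)*conj(2) + 8*(-1)*conj(-1) + 6*(0)*conj(0)]
      = (1/24)[(4) + (0) + (12) + (8) + (0)] = 24/24 = 1
  <chi_3*chi_2, chi_4> = (1/24)[1*(2)*conj(3) + 6*(0)*conj(1) + 3*(2)*conj(-1) + 8*(-1)*conj(0) + 6*(0)*conj(-1)]
      = (1/24)[(6) + (0) + (-6) + (0) + (0)] = 0/24 = 0
  <chi_3*chi_2, chi_5> = (1/24)[1*(2)*conj(3) + 6*(0)*conj(-1) + 3*(2)*conj(-1) + 8*(-1)*conj(0) + 6*(0)*conj(1)]
      = (1/24)[(6) + (0) + (-6) + (0) + (0)] = 0/24 = 0
Hence the multiplicities are chi_3: 1. Dimension check: dim(chi_3)*dim(chi_2) = 2*1 = 2 and sum (mult * dim) = 1*2 = 2.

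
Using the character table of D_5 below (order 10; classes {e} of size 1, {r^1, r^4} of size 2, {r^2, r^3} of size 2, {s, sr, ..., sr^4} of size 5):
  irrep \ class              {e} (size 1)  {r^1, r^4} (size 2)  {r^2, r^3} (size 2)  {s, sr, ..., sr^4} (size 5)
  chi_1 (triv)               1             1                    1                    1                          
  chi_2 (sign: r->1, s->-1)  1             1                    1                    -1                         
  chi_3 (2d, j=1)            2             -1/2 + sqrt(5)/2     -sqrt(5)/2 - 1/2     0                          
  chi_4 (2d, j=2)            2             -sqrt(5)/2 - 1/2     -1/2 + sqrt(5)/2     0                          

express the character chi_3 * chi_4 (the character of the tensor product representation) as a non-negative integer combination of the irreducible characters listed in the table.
chi_3 tensor chi_4 = chi_3 + chi_4 (all other irreducibles have multiplicity 0).

Proof sketch: The character of a tensor product is the pointwise product (chi_3 * chi_4)(C) = chi_3(C) * chi_4(C):
  {e}: (2)*(2), {r^1, r^4}: (-1/2 + sqrt(5)/2)*(-sqrt(5)/2 - 1/2), {r^2, r^3}: (-sqrt(5)/2 - 1/2)*(-1/2 + sqrt(5)/2), {s, sr, ..., sr^4}: (0)*(0)
so (chi_3 * chi_4) takes values
  {e} -> 4, {r^1, r^4} -> -1, {r^2, r^3} -> -1, {s, sr, ..., sr^4} -> 0.
Now take the inner product of this character with each irreducible chi from the table, <chi_3*chi_4, chi> = (1/10) sum_C |C| (chi_3*chi_4)(C) conj(chi(C)):
  <chi_3*chi_4, chi_1> = (1/10)[1*(4)*conj(1) + 2*(-1)*conj(1) + 2*(-1)*conj(1) + 5*(0)*conj(1)]
      = (1/10)[(4) + (-2) + (-2) + (0)] = 0/10 = 0
  <chi_3*chi_4, chi_2> = (1/10)[1*(4)*conj(1) + 2*(-1)*conj(1) + 2*(-1)*conj(1) + 5*(0)*conj(-1)]
      = (1/10)[(4) + (-2) + (-2) + (0)] = 0/10 = 0
  <chi_3*chi_4, chi_3> = (1/10)[1*(4)*conj(2) + 2*(-1)*conj(-1/2 + sqrt(5)/2) + 2*(-1)*conj(-sqrt(5)/2 - 1/2) + 5*(0)*conj(0)]
      = (1/10)[(8) + (1 - sqrt(5)) + (1 + sqrt(5)) + (0)] = 10/10 = 1
  <chi_3*chi_4, chi_4> = (1/10)[1*(4)*conj(2) + 2*(-1)*conj(-sqrt(5)/2 - 1/2) + 2*(-1)*conj(-1/2 + sqrt(5)/2) + 5*(0)*conj(0)]
      = (1/10)[(8) + (1 + sqrt(5)) + (1 - sqrt(5)) + (0)] = 10/10 = 1
Hence the multiplicities are chi_3: 1, chi_4: 1. Dimension check: dim(chi_3)*dim(chi_4) = 2*2 = 4 and sum (mult * dim) = 1*2 + 1*2 = 4.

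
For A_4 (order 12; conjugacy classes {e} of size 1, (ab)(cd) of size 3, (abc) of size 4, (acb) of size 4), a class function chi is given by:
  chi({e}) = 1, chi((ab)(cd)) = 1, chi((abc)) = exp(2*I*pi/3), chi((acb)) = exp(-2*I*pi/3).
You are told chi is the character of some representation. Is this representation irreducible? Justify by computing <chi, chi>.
Irreducible: <chi, chi> = 1.

Argument: <chi, chi> = (1/|G|) sum_C |C| * |chi(C)|^2 = (1/12)[1*|1|^2 + 3*|1|^2 + 4*|exp(2*I*pi/3)|^2 + 4*|exp(-2*I*pi/3)|^2]
  = (1/12)[(1) + (3) + (4) + (4)] = 12/12 = 1.
(Exp terms are combined using exp(i*s)*conj(exp(i*t)) = exp(i*(s-t)), and sums of them are collapsed using the identity that for every m > 1 the m distinct m-th roots of unity sum to 0, e.g. 1 + exp(2*I*pi/3) + exp(-2*I*pi/3) = 0.)
A character is irreducible iff <chi, chi> = 1, so this representation is irreducible.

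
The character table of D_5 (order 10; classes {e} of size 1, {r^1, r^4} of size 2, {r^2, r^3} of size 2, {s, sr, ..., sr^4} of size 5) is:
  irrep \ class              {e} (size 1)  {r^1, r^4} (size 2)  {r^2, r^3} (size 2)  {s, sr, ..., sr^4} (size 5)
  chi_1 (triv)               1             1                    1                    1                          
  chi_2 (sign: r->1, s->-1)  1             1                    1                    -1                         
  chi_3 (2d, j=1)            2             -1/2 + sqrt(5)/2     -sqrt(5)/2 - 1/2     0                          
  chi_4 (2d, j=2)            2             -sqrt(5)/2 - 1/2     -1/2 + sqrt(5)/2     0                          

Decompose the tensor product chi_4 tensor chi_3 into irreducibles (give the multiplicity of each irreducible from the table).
chi_4 tensor chi_3 = chi_3 + chi_4 (all other irreducibles have multiplicity 0).

The character of a tensor product is the pointwise product (chi_4 * chi_3)(C) = chi_4(C) * chi_3(C):
  {e}: (2)*(2), {r^1, r^4}: (-sqrt(5)/2 - 1/2)*(-1/2 + sqrt(5)/2), {r^2, r^3}: (-1/2 + sqrt(5)/2)*(-sqrt(5)/2 - 1/2), {s, sr, ..., sr^4}: (0)*(0)
so (chi_4 * chi_3) takes values
  {e} -> 4, {r^1, r^4} -> -1, {r^2, r^3} -> -1, {s, sr, ..., sr^4} -> 0.
Now take the inner product of this character with each irreducible chi from the table, <chi_4*chi_3, chi> = (1/10) sum_C |C| (chi_4*chi_3)(C) conj(chi(C)):
  <chi_4*chi_3, chi_1> = (1/10)[1*(4)*conj(1) + 2*(-1)*conj(1) + 2*(-1)*conj(1) + 5*(0)*conj(1)]
      = (1/10)[(4) + (-2) + (-2) + (0)] = 0/10 = 0
  <chi_4*chi_3, chi_2> = (1/10)[1*(4)*conj(1) + 2*(-1)*conj(1) + 2*(-1)*conj(1) + 5*(0)*conj(-1)]
      = (1/10)[(4) + (-2) + (-2) + (0)] = 0/10 = 0
  <chi_4*chi_3, chi_3> = (1/10)[1*(4)*conj(2) + 2*(-1)*conj(-1/2 + sqrt(5)/2) + 2*(-1)*conj(-sqrt(5)/2 - 1/2) + 5*(0)*conj(0)]
      = (1/10)[(8) + (1 - sqrt(5)) + (1 + sqrt(5)) + (0)] = 10/10 = 1
  <chi_4*chi_3, chi_4> = (1/10)[1*(4)*conj(2) + 2*(-1)*conj(-sqrt(5)/2 - 1/2) + 2*(-1)*conj(-1/2 + sqrt(5)/2) + 5*(0)*conj(0)]
      = (1/10)[(8) + (1 + sqrt(5)) + (1 - sqrt(5)) + (0)] = 10/10 = 1
Hence the multiplicities are chi_3: 1, chi_4: 1. Dimension check: dim(chi_4)*dim(chi_3) = 2*2 = 4 and sum (mult * dim) = 1*2 + 1*2 = 4.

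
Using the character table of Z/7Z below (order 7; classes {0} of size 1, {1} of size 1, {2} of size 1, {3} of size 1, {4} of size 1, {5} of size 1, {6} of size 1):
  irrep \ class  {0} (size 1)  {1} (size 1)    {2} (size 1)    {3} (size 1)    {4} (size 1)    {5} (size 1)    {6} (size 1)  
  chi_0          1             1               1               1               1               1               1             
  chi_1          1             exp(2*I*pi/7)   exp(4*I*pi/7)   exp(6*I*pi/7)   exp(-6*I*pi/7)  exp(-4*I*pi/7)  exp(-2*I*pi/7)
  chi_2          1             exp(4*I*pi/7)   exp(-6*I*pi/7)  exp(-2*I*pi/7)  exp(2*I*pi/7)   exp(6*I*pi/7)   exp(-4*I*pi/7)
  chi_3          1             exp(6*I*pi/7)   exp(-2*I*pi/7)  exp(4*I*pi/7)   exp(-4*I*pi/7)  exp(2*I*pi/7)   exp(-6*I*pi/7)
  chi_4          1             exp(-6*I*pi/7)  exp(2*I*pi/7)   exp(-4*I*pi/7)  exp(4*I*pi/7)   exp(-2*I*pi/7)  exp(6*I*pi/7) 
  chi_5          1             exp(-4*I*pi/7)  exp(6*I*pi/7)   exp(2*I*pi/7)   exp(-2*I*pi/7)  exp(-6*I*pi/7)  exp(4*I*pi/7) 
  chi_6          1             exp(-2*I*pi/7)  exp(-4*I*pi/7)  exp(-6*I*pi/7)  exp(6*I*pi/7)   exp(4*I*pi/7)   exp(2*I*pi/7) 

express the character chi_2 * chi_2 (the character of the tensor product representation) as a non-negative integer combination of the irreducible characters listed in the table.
chi_2 tensor chi_2 = chi_4 (all other irreducibles have multiplicity 0).

Reasoning: The character of a tensor product is the pointwise product (chi_2 * chi_2)(C) = chi_2(C) * chi_2(C):
  {0}: (1)*(1), {1}: (exp(4*I*pi/7))*(exp(4*I*pi/7)), {2}: (exp(-6*I*pi/7))*(exp(-6*I*pi/7)), {3}: (exp(-2*I*pi/7))*(exp(-2*I*pi/7)), {4}: (exp(2*I*pi/7))*(exp(2*I*pi/7)), {5}: (exp(6*I*pi/7))*(exp(6*I*pi/7)), {6}: (exp(-4*I*pi/7))*(exp(-4*I*pi/7))
so (chi_2 * chi_2) takes values
  {0} -> 1, {1} -> exp(-6*I*pi/7), {2} -> exp(2*I*pi/7), {3} -> exp(-4*I*pi/7), {4} -> exp(4*I*pi/7), {5} -> exp(-2*I*pi/7), {6} -> exp(6*I*pi/7).
Now take the inner product of this character with each irreducible chi from the table, <chi_2*chi_2, chi> = (1/7) sum_C |C| (chi_2*chi_2)(C) conj(chi(C)):
  <chi_2*chi_2, chi_0> = (1/7)[1*(1)*conj(1) + 1*(exp(-6*I*pi/7))*conj(1) + 1*(exp(2*I*pi/7))*conj(1) + 1*(exp(-4*I*pi/7))*conj(1) + 1*(exp(4*I*pi/7))*conj(1) + 1*(exp(-2*I*pi/7))*conj(1) + 1*(exp(6*I*pi/7))*conj(1)]
      = (1/7)[(1) + (exp(-6*I*pi/7)) + (exp(2*I*pi/7)) + (exp(-4*I*pi/7)) + (exp(4*I*pi/7)) + (exp(-2*I*pi/7)) + (exp(6*I*pi/7))] = 0/7 = 0
  <chi_2*chi_2, chi_1> = (1/7)[1*(1)*conj(1) + 1*(exp(-6*I*pi/7))*conj(exp(2*I*pi/7)) + 1*(exp(2*I*pi/7))*conj(exp(4*I*pi/7)) + 1*(exp(-4*I*pi/7))*conj(exp(6*I*pi/7)) + 1*(exp(4*I*pi/7))*conj(exp(-6*I*pi/7)) + 1*(exp(-2*I*pi/7))*conj(exp(-4*I*pi/7)) + 1*(exp(6*I*pi/7))*conj(exp(-2*I*pi/7))]
      = (1/7)[(1) + (exp(6*I*pi/7)) + (exp(-2*I*pi/7)) + (exp(4*I*pi/7)) + (exp(-4*I*pi/7)) + (exp(2*I*pi/7)) + (exp(-6*I*pi/7))] = 0/7 = 0
  <chi_2*chi_2, chi_2> = (1/7)[1*(1)*conj(1) + 1*(exp(-6*I*pi/7))*conj(exp(4*I*pi/7)) + 1*(exp(2*I*pi/7))*conj(exp(-6*I*pi/7)) + 1*(exp(-4*I*pi/7))*conj(exp(-2*I*pi/7)) + 1*(exp(4*I*pi/7))*conj(exp(2*I*pi/7)) + 1*(exp(-2*I*pi/7))*conj(exp(6*I*pi/7)) + 1*(exp(6*I*pi/7))*conj(exp(-4*I*pi/7))]
      = (1/7)[(1) + (exp(4*I*pi/7)) + (exp(-6*I*pi/7)) + (exp(-2*I*pi/7)) + (exp(2*I*pi/7)) + (exp(6*I*pi/7)) + (exp(-4*I*pi/7))] = 0/7 = 0
  <chi_2*chi_2, chi_3> = (1/7)[1*(1)*conj(1) + 1*(exp(-6*I*pi/7))*conj(exp(6*I*pi/7)) + 1*(exp(2*I*pi/7))*conj(exp(-2*I*pi/7)) + 1*(exp(-4*I*pi/7))*conj(exp(4*I*pi/7)) + 1*(exp(4*I*pi/7))*conj(exp(-4*I*pi/7)) + 1*(exp(-2*I*pi/7))*conj(exp(2*I*pi/7)) + 1*(exp(6*I*pi/7))*conj(exp(-6*I*pi/7))]
      = (1/7)[(1) + (exp(2*I*pi/7)) + (exp(4*I*pi/7)) + (exp(6*I*pi/7)) + (exp(-6*I*pi/7)) + (exp(-4*I*pi/7)) + (exp(-2*I*pi/7))] = 0/7 = 0
  <chi_2*chi_2, chi_4> = (1/7)[1*(1)*conj(1) + 1*(exp(-6*I*pi/7))*conj(exp(-6*I*pi/7)) + 1*(exp(2*I*pi/7))*conj(exp(2*I*pi/7)) + 1*(exp(-4*I*pi/7))*conj(exp(-4*I*pi/7)) + 1*(exp(4*I*pi/7))*conj(exp(4*I*pi/7)) + 1*(exp(-2*I*pi/7))*conj(exp(-2*I*pi/7)) + 1*(exp(6*I*pi/7))*conj(exp(6*I*pi/7))]
      = (1/7)[(1) + (1) + (1) + (1) + (1) + (1) + (1)] = 7/7 = 1
  <chi_2*chi_2, chi_5> = (1/7)[1*(1)*conj(1) + 1*(exp(-6*I*pi/7))*conj(exp(-4*I*pi/7)) + 1*(exp(2*I*pi/7))*conj(exp(6*I*pi/7)) + 1*(exp(-4*I*pi/7))*conj(exp(2*I*pi/7)) + 1*(exp(4*I*pi/7))*conj(exp(-2*I*pi/7)) + 1*(exp(-2*I*pi/7))*conj(exp(-6*I*pi/7)) + 1*(exp(6*I*pi/7))*conj(exp(4*I*pi/7))]
      = (1/7)[(1) + (exp(-2*I*pi/7)) + (exp(-4*I*pi/7)) + (exp(-6*I*pi/7)) + (exp(6*I*pi/7)) + (exp(4*I*pi/7)) + (exp(2*I*pi/7))] = 0/7 = 0
  <chi_2*chi_2, chi_6> = (1/7)[1*(1)*conj(1) + 1*(exp(-6*I*pi/7))*conj(exp(-2*I*pi/7)) + 1*(exp(2*I*pi/7))*conj(exp(-4*I*pi/7)) + 1*(exp(-4*I*pi/7))*conj(exp(-6*I*pi/7)) + 1*(exp(4*I*pi/7))*conj(exp(6*I*pi/7)) + 1*(exp(-2*I*pi/7))*conj(exp(4*I*pi/7)) + 1*(exp(6*I*pi/7))*conj(exp(2*I*pi/7))]
      = (1/7)[(1) + (exp(-4*I*pi/7)) + (exp(6*I*pi/7)) + (exp(2*I*pi/7)) + (exp(-2*I*pi/7)) + (exp(-6*I*pi/7)) + (exp(4*I*pi/7))] = 0/7 = 0
(Exp terms are combined using exp(i*s)*conj(exp(i*t)) = exp(i*(s-t)), and sums of them are collapsed using the identity that for every m > 1 the m distinct m-th roots of unity sum to 0, e.g. 1 + exp(2*I*pi/3) + exp(-2*I*pi/3) = 0.)
Hence the multiplicities are chi_4: 1. Dimension check: dim(chi_2)*dim(chi_2) = 1*1 = 1 and sum (mult * dim) = 1*1 = 1.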